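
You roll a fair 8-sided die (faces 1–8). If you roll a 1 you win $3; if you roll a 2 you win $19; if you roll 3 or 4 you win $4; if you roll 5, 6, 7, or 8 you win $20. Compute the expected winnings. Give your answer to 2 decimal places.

$13.75

E[payout] = (1/8)·3 + (1/4)·4 + (1/8)·19 + (1/2)·20 = 55/4
≈ $13.75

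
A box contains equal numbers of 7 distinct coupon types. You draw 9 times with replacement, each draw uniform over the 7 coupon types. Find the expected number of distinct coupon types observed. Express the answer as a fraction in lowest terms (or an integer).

30275911/5764801

Let Xⱼ=1 if type j appears at least once. P(Xⱼ=1) = 1 − ((7−1)/7)^9 = 30275911/40353607.
E[#distinct] = 7·30275911/40353607 = 30275911/5764801.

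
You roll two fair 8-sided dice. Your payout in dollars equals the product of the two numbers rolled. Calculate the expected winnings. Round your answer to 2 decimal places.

$20.25

Distribution of the product of the two numbers rolled: 1 w.p. 1/64, 2 w.p. 1/32, 3 w.p. 1/32, 4 w.p. 3/64, 5 w.p. 1/32, 6 w.p. 1/16, …
E[payout] = (1/64)·1 + (1/32)·2 + (1/32)·3 + (3/64)·4 + (1/32)·5 + (1/16)·6 + (1/32)·7 + (1/16)·8 + (1/64)·9 + (1/32)·10 + (1/16)·12 + (1/32)·14 + (1/32)·15 + (3/64)·16 + (1/32)·18 + (1/32)·20 + (1/32)·21 + (1/16)·24 + (1/64)·25 + (1/32)·28 + (1/32)·30 + (1/32)·32 + (1/32)·35 + (1/64)·36 + (1/32)·40 + (1/32)·42 + (1/32)·48 + (1/64)·49 + (1/32)·56 + (1/64)·64 = 81/4
≈ $20.25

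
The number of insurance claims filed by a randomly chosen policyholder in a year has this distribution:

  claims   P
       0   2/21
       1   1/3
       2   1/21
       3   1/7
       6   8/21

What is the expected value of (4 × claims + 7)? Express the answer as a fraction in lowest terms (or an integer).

137/7

E[4x+7] = (2/21)·7 + (1/3)·11 + (1/21)·15 + (1/7)·19 + (8/21)·31
     = 137/7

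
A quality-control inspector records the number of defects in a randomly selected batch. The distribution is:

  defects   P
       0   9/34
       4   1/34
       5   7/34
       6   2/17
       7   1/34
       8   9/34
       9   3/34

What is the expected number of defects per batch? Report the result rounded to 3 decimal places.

E[X] = (9/34)·0 + (1/34)·4 + (7/34)·5 + (2/17)·6 + (1/34)·7 + (9/34)·8 + (3/34)·9
     = 169/34 ≈ 4.971

4.971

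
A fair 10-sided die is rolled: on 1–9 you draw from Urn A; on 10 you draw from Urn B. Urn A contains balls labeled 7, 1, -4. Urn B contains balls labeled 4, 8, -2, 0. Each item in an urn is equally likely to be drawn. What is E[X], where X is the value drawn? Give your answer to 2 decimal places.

1.45

E[X | Urn A] = (7 + 1 − 4)/3 = 4/3
E[X | Urn B] = (4 + 8 − 2 + 0)/4 = 5/2
E[X] = (9/10)·4/3 + (1/10)·5/2 = 29/20 ≈ 1.45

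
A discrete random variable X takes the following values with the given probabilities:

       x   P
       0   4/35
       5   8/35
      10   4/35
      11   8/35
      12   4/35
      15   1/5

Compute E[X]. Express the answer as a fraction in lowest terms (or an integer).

321/35

E[X] = (4/35)·0 + (8/35)·5 + (4/35)·10 + (8/35)·11 + (4/35)·12 + (1/5)·15
     = 321/35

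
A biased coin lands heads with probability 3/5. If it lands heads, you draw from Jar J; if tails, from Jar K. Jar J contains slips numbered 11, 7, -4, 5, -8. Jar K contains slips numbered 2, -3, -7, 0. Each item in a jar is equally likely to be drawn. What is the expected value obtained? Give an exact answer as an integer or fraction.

E[X | Jar J] = (11 + 7 − 4 + 5 − 8)/5 = 11/5
E[X | Jar K] = (2 − 3 − 7 + 0)/4 = -2
E[X] = (3/5)·11/5 + (2/5)·(-2) = 13/25

13/25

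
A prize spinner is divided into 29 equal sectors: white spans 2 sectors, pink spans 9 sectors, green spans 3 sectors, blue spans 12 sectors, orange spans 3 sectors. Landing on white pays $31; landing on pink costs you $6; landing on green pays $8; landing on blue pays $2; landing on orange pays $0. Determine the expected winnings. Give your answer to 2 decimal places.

E[payout] = (2/29)·31 + (9/29)·(-6) + (3/29)·8 + (12/29)·2 + (3/29)·0 = 56/29
≈ $1.93

$1.93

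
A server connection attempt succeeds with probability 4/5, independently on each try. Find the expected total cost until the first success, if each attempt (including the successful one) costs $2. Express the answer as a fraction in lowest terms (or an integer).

E[#attempts] = 1/p = 5/4; E[cost] = 2·5/4 = 5/2.

5/2 dollars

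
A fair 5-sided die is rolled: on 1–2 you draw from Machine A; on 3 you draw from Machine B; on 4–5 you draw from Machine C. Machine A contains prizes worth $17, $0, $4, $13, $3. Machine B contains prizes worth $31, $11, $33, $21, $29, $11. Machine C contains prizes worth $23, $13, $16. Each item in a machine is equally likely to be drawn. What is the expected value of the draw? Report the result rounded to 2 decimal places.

E[X | Machine A] = (17 + 0 + 4 + 13 + 3)/5 = 37/5
E[X | Machine B] = (31 + 11 + 33 + 21 + 29 + 11)/6 = 68/3
E[X | Machine C] = (23 + 13 + 16)/3 = 52/3
E[X] = (2/5)·37/5 + (1/5)·68/3 + (2/5)·52/3 = 1082/75 ≈ 14.43

$14.43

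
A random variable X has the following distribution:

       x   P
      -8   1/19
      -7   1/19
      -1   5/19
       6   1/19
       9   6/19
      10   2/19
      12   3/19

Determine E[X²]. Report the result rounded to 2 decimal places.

66.95

E[X²] = (1/19)·64 + (1/19)·49 + (5/19)·1 + (1/19)·36 + (6/19)·81 + (2/19)·100 + (3/19)·144
     = 1272/19 ≈ 66.95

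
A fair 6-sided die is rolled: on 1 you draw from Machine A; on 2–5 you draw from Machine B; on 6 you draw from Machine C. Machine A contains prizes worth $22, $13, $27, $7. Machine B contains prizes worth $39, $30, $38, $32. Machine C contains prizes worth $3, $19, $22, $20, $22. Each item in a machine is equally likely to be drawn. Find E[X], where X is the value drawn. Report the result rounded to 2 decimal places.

E[X | Machine A] = (22 + 13 + 27 + 7)/4 = 69/4
E[X | Machine B] = (39 + 30 + 38 + 32)/4 = 139/4
E[X | Machine C] = (3 + 19 + 22 + 20 + 22)/5 = 86/5
E[X] = (1/6)·69/4 + (2/3)·139/4 + (1/6)·86/5 = 3469/120 ≈ 28.91

$28.91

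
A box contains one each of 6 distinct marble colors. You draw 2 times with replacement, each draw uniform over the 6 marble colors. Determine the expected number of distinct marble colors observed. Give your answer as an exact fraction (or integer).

11/6

Let Xⱼ=1 if type j appears at least once. P(Xⱼ=1) = 1 − ((6−1)/6)^2 = 11/36.
E[#distinct] = 6·11/36 = 11/6.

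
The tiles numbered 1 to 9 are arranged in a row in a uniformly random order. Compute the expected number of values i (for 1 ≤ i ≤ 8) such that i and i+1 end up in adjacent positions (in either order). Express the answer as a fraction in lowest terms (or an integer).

For each i ∈ {1,…,8}, let Xᵢ = 1 if i and i+1 are adjacent. P(Xᵢ=1) = 2·(9−1)!/9! = 2/9.
By linearity, E[ΣXᵢ] = (8)·(2/9) = 16/9.

16/9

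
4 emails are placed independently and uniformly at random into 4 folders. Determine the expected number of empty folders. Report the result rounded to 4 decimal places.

Let Xⱼ=1 if folder j is empty. P(Xⱼ=1) = ((4-1)/4)^4 = 81/256.
By linearity, E[#empty] = 4·81/256 = 81/64.
≈ 1.2656

1.2656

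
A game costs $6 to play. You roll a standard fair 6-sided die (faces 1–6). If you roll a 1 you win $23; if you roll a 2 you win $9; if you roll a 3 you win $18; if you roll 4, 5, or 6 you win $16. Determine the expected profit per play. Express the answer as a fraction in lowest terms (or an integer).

31/3 dollars

E[payout] = (1/6)·9 + (1/2)·16 + (1/6)·18 + (1/6)·23 = 49/3
Expected profit = 49/3 − 6 = 31/3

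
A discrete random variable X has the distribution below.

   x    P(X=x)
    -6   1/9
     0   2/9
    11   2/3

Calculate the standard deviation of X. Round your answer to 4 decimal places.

E[X] = 20/3, E[X²] = 254/3
Var(X) = E[X²] − (E[X])² = 254/3 − 400/9 = 362/9
SD(X) = √(362/9) ≈ 6.3421

6.3421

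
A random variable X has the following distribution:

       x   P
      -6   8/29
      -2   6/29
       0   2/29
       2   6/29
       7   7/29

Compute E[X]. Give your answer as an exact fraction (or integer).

E[X] = (8/29)·(-6) + (6/29)·(-2) + (2/29)·0 + (6/29)·2 + (7/29)·7
     = 1/29

1/29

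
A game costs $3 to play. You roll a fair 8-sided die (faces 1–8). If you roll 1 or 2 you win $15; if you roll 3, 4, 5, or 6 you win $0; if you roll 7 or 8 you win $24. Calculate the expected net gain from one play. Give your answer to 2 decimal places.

$6.75

E[payout] = (1/2)·0 + (1/4)·15 + (1/4)·24 = 39/4
Expected profit = 39/4 − 3 = 27/4 ≈ $6.75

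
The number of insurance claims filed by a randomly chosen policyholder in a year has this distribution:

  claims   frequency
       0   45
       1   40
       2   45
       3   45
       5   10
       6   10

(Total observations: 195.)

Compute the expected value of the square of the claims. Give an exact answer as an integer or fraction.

19/3

Total = 195, so P(claims=0) = 45/195, etc.
E[X²] = (3/13)·0 + (8/39)·1 + (3/13)·4 + (3/13)·9 + (2/39)·25 + (2/39)·36
     = 19/3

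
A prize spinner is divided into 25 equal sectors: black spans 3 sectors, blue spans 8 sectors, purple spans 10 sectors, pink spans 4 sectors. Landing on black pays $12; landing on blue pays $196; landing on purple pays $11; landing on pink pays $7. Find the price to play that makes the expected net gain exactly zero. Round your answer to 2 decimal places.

E[payout] = (3/25)·12 + (8/25)·196 + (10/25)·11 + (4/25)·7 = 1742/25
Fair fee = E[payout] = 1742/25 ≈ $69.68

$69.68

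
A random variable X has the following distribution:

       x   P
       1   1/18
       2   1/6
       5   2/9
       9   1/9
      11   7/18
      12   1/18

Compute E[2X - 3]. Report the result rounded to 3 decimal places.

11.889

E[2x-3] = (1/18)·(-1) + (1/6)·1 + (2/9)·7 + (1/9)·15 + (7/18)·19 + (1/18)·21
     = 107/9 ≈ 11.889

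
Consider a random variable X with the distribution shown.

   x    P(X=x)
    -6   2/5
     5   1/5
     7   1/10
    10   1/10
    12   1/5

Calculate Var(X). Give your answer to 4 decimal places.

E[X] = (2/5)·(-6) + (1/5)·5 + (1/10)·7 + (1/10)·10 + (1/5)·12 = 27/10
E[X²] = (2/5)·36 + (1/5)·25 + (1/10)·49 + (1/10)·100 + (1/5)·144 = 631/10
Var(X) = 631/10 − (27/10)² = 5581/100 ≈ 55.8100

55.8100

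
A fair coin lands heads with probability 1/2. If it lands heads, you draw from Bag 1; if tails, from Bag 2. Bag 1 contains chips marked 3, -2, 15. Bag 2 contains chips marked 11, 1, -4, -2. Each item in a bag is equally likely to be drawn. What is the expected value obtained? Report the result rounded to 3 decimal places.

3.417

E[X | Bag 1] = (3 − 2 + 15)/3 = 16/3
E[X | Bag 2] = (11 + 1 − 4 − 2)/4 = 3/2
E[X] = (1/2)·16/3 + (1/2)·3/2 = 41/12 ≈ 3.417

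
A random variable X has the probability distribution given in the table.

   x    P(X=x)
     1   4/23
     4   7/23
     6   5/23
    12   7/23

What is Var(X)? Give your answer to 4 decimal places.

16.4008

E[X] = (4/23)·1 + (7/23)·4 + (5/23)·6 + (7/23)·12 = 146/23
E[X²] = (4/23)·1 + (7/23)·16 + (5/23)·36 + (7/23)·144 = 1304/23
Var(X) = 1304/23 − (146/23)² = 8676/529 ≈ 16.4008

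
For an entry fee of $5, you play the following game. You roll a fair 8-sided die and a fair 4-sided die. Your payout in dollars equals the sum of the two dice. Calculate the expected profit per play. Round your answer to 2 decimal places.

$2.00

Distribution of the sum of the two dice: 2 w.p. 1/32, 3 w.p. 1/16, 4 w.p. 3/32, 5 w.p. 1/8, 6 w.p. 1/8, 7 w.p. 1/8, …
E[payout] = (1/32)·2 + (1/16)·3 + (3/32)·4 + (1/8)·5 + (1/8)·6 + (1/8)·7 + (1/8)·8 + (1/8)·9 + (3/32)·10 + (1/16)·11 + (1/32)·12 = 7
Expected profit = 7 − 5 = 2 ≈ $2.00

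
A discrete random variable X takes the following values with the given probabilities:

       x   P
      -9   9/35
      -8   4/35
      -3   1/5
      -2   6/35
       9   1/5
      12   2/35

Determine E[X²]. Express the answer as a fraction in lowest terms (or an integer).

1927/35

E[X²] = (9/35)·81 + (4/35)·64 + (1/5)·9 + (6/35)·4 + (1/5)·81 + (2/35)·144
     = 1927/35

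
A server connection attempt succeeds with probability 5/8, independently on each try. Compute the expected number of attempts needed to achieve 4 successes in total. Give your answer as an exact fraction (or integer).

32/5

By linearity (sum of 4 independent geometric waits), E[trials] = 4/p = 4/(5/8) = 32/5.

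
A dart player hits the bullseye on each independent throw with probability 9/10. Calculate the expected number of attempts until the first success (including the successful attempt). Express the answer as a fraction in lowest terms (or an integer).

For a geometric distribution, E[trials] = 1/p = 1/(9/10) = 10/9.

10/9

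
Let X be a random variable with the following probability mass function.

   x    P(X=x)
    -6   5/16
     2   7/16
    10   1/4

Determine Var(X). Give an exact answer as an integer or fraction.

E[X] = (5/16)·(-6) + (7/16)·2 + (1/4)·10 = 3/2
E[X²] = (5/16)·36 + (7/16)·4 + (1/4)·100 = 38
Var(X) = 38 − (3/2)² = 143/4

143/4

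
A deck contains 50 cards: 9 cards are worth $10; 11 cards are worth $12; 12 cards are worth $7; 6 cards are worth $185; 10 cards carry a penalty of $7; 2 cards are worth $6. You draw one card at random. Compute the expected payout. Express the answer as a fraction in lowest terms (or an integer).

E[payout] = (9/50)·10 + (11/50)·12 + (12/50)·7 + (6/50)·185 + (10/50)·(-7) + (2/50)·6 = 679/25

679/25 dollars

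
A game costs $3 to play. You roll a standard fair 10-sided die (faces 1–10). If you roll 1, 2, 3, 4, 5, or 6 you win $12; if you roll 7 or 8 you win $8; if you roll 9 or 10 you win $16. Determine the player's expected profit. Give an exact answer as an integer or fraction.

E[payout] = (1/5)·8 + (3/5)·12 + (1/5)·16 = 12
Expected profit = 12 − 3 = 9

$9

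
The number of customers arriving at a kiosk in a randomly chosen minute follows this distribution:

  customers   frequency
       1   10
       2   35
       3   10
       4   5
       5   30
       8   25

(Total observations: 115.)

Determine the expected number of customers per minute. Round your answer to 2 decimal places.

Total = 115, so P(customers=1) = 10/115, etc.
E[X] = (2/23)·1 + (7/23)·2 + (2/23)·3 + (1/23)·4 + (6/23)·5 + (5/23)·8
     = 96/23 ≈ 4.17

4.17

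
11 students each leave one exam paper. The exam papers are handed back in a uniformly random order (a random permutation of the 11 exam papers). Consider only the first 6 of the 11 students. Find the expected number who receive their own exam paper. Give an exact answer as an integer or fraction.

6/11

Let Xᵢ = 1 if person i gets their own exam paper. For each i, P(Xᵢ=1) = 1/11.
By linearity of expectation, E[X₁+…+X_6] = 6·(1/11) = 6/11.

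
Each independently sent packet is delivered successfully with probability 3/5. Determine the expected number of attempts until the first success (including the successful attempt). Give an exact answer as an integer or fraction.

For a geometric distribution, E[trials] = 1/p = 1/(3/5) = 5/3.

5/3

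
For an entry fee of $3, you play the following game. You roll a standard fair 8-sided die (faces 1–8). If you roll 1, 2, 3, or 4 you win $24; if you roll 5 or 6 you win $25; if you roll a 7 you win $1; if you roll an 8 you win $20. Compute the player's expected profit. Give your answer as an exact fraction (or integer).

E[payout] = (1/8)·1 + (1/8)·20 + (1/2)·24 + (1/4)·25 = 167/8
Expected profit = 167/8 − 3 = 143/8

143/8 dollars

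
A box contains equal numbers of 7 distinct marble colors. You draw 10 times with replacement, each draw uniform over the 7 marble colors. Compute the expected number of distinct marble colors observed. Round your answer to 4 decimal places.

5.5016

Let Xⱼ=1 if type j appears at least once. P(Xⱼ=1) = 1 − ((7−1)/7)^10 = 222009073/282475249.
E[#distinct] = 7·222009073/282475249 = 222009073/40353607.
≈ 5.5016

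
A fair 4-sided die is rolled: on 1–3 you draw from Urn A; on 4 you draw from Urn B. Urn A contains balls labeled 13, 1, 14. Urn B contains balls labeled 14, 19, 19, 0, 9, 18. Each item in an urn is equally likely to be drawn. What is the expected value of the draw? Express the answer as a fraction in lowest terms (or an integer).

E[X | Urn A] = (13 + 1 + 14)/3 = 28/3
E[X | Urn B] = (14 + 19 + 19 + 0 + 9 + 18)/6 = 79/6
E[X] = (3/4)·28/3 + (1/4)·79/6 = 247/24

247/24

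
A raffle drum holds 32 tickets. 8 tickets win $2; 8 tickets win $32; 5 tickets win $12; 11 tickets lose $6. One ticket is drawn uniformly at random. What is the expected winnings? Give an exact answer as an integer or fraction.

E[payout] = (8/32)·2 + (8/32)·32 + (5/32)·12 + (11/32)·(-6) = 133/16

133/16 dollars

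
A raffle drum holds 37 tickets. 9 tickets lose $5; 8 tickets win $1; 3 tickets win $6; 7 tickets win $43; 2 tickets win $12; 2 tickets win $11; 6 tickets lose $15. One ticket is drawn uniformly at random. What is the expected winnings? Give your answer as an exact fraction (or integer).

238/37 dollars

E[payout] = (9/37)·(-5) + (8/37)·1 + (3/37)·6 + (7/37)·43 + (2/37)·12 + (2/37)·11 + (6/37)·(-15) = 238/37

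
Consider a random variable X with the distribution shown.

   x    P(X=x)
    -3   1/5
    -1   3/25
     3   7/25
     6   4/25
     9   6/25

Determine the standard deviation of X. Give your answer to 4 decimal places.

E[X] = 81/25, E[X²] = 741/25
Var(X) = E[X²] − (E[X])² = 741/25 − 6561/625 = 11964/625
SD(X) = √(11964/625) ≈ 4.3752

4.3752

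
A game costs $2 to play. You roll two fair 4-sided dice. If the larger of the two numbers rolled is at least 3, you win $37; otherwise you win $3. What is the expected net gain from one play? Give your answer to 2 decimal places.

E[payout] = (1/4)·3 + (3/4)·37 = 57/2
Expected profit = 57/2 − 2 = 53/2 ≈ $26.50

$26.50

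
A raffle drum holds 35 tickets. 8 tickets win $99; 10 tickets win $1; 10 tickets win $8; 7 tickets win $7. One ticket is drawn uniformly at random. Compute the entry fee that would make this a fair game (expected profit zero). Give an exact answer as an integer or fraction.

E[payout] = (8/35)·99 + (10/35)·1 + (10/35)·8 + (7/35)·7 = 133/5
Fair fee = E[payout] = 133/5

133/5 dollars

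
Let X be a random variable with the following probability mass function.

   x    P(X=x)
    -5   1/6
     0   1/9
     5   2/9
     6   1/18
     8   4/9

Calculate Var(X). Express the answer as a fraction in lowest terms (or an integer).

821/36

E[X] = (1/6)·(-5) + (1/9)·0 + (2/9)·5 + (1/18)·6 + (4/9)·8 = 25/6
E[X²] = (1/6)·25 + (1/9)·0 + (2/9)·25 + (1/18)·36 + (4/9)·64 = 241/6
Var(X) = 241/6 − (25/6)² = 821/36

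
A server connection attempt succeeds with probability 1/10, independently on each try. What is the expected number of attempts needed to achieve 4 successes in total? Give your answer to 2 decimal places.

By linearity (sum of 4 independent geometric waits), E[trials] = 4/p = 4/(1/10) = 40.
≈ 40.00

40.00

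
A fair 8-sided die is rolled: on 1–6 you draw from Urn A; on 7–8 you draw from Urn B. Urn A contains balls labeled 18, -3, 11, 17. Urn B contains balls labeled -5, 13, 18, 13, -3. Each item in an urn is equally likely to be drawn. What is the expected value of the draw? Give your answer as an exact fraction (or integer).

E[X | Urn A] = (18 − 3 + 11 + 17)/4 = 43/4
E[X | Urn B] = (-5 + 13 + 18 + 13 − 3)/5 = 36/5
E[X] = (3/4)·43/4 + (1/4)·36/5 = 789/80

789/80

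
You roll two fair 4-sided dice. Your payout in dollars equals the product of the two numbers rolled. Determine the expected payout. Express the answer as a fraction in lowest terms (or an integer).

25/4 dollars

Distribution of the product of the two numbers rolled: 1 w.p. 1/16, 2 w.p. 1/8, 3 w.p. 1/8, 4 w.p. 3/16, 6 w.p. 1/8, 8 w.p. 1/8, …
E[payout] = (1/16)·1 + (1/8)·2 + (1/8)·3 + (3/16)·4 + (1/8)·6 + (1/8)·8 + (1/16)·9 + (1/8)·12 + (1/16)·16 = 25/4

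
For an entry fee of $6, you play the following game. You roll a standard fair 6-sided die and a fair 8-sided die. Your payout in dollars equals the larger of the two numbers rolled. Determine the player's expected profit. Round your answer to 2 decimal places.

-$0.77

Distribution of the larger of the two numbers rolled: 1 w.p. 1/48, 2 w.p. 1/16, 3 w.p. 5/48, 4 w.p. 7/48, 5 w.p. 3/16, 6 w.p. 11/48, …
E[payout] = (1/48)·1 + (1/16)·2 + (5/48)·3 + (7/48)·4 + (3/16)·5 + (11/48)·6 + (1/8)·7 + (1/8)·8 = 251/48
Expected profit = 251/48 − 6 = -37/48 ≈ -$0.77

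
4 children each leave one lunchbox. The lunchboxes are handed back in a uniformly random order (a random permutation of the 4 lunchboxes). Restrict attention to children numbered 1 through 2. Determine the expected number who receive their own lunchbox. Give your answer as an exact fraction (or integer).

Let Xᵢ = 1 if person i gets their own lunchbox. For each i, P(Xᵢ=1) = 1/4.
By linearity of expectation, E[X₁+…+X_2] = 2·(1/4) = 1/2.

1/2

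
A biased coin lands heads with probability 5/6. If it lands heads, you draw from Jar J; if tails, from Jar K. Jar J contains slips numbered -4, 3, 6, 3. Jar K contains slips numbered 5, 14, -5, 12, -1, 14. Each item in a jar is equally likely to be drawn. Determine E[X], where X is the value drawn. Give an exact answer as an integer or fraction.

E[X | Jar J] = (-4 + 3 + 6 + 3)/4 = 2
E[X | Jar K] = (5 + 14 − 5 + 12 − 1 + 14)/6 = 13/2
E[X] = (5/6)·2 + (1/6)·13/2 = 11/4

11/4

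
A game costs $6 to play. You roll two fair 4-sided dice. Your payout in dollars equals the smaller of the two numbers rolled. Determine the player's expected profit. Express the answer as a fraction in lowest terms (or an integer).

-33/8 dollars

Distribution of the smaller of the two numbers rolled: 1 w.p. 7/16, 2 w.p. 5/16, 3 w.p. 3/16, 4 w.p. 1/16
E[payout] = (7/16)·1 + (5/16)·2 + (3/16)·3 + (1/16)·4 = 15/8
Expected profit = 15/8 − 6 = -33/8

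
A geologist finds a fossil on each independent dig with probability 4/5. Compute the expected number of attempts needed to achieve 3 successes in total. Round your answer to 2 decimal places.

By linearity (sum of 3 independent geometric waits), E[trials] = 3/p = 3/(4/5) = 15/4.
≈ 3.75

3.75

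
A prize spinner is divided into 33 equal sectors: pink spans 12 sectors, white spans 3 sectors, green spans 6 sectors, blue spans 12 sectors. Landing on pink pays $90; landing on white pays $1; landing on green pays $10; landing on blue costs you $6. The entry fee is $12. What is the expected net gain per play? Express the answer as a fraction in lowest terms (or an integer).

225/11 dollars

E[payout] = (12/33)·90 + (3/33)·1 + (6/33)·10 + (12/33)·(-6) = 357/11
Expected profit = 357/11 − 12 = 225/11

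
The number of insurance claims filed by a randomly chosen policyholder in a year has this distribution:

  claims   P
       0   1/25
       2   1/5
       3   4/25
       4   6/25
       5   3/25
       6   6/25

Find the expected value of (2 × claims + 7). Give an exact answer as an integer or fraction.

E[2x+7] = (1/25)·7 + (1/5)·11 + (4/25)·13 + (6/25)·15 + (3/25)·17 + (6/25)·19
     = 369/25

369/25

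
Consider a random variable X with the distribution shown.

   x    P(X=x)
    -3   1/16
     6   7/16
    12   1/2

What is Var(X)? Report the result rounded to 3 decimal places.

17.121

E[X] = (1/16)·(-3) + (7/16)·6 + (1/2)·12 = 135/16
E[X²] = (1/16)·9 + (7/16)·36 + (1/2)·144 = 1413/16
Var(X) = 1413/16 − (135/16)² = 4383/256 ≈ 17.121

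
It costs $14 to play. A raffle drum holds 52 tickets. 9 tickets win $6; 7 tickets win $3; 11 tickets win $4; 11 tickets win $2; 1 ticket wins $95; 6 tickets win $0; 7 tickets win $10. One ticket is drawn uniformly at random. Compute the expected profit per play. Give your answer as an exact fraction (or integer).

E[payout] = (9/52)·6 + (7/52)·3 + (11/52)·4 + (11/52)·2 + (1/52)·95 + (6/52)·0 + (7/52)·10 = 153/26
Expected profit = 153/26 − 14 = -211/26

-211/26 dollars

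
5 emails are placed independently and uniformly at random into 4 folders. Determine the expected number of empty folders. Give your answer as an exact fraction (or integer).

Let Xⱼ=1 if folder j is empty. P(Xⱼ=1) = ((4-1)/4)^5 = 243/1024.
By linearity, E[#empty] = 4·243/1024 = 243/256.

243/256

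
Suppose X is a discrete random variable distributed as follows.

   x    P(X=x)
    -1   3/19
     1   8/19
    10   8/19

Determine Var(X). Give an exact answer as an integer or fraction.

E[X] = (3/19)·(-1) + (8/19)·1 + (8/19)·10 = 85/19
E[X²] = (3/19)·1 + (8/19)·1 + (8/19)·100 = 811/19
Var(X) = 811/19 − (85/19)² = 8184/361

8184/361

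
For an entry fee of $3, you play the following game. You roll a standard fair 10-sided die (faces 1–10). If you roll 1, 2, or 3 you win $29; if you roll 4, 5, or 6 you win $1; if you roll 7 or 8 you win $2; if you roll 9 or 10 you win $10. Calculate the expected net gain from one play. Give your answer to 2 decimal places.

$8.40

E[payout] = (3/10)·1 + (1/5)·2 + (1/5)·10 + (3/10)·29 = 57/5
Expected profit = 57/5 − 3 = 42/5 ≈ $8.40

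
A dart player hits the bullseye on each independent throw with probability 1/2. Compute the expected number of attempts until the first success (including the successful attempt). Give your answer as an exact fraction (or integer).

2

For a geometric distribution, E[trials] = 1/p = 1/(1/2) = 2.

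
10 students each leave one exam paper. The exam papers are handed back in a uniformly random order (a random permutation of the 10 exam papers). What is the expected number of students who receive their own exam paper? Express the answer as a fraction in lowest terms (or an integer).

1

Let Xᵢ = 1 if person i gets their own exam paper. For each i, P(Xᵢ=1) = 1/10.
By linearity of expectation, E[X₁+…+X_10] = 10·(1/10) = 1.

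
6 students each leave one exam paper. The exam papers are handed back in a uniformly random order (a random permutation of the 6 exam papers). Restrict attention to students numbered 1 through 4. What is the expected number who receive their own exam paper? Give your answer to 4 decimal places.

0.6667

Let Xᵢ = 1 if person i gets their own exam paper. For each i, P(Xᵢ=1) = 1/6.
By linearity of expectation, E[X₁+…+X_4] = 4·(1/6) = 2/3.
≈ 0.6667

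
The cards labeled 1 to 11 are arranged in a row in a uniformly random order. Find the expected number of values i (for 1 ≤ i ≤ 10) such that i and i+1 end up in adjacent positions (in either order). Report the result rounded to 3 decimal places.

For each i ∈ {1,…,10}, let Xᵢ = 1 if i and i+1 are adjacent. P(Xᵢ=1) = 2·(11−1)!/11! = 2/11.
By linearity, E[ΣXᵢ] = (10)·(2/11) = 20/11.
≈ 1.818

1.818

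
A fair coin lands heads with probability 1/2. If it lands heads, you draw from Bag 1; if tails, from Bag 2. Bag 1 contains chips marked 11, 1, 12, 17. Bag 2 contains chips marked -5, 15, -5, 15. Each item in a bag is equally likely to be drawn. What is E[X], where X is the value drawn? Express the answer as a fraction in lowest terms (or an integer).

E[X | Bag 1] = (11 + 1 + 12 + 17)/4 = 41/4
E[X | Bag 2] = (-5 + 15 − 5 + 15)/4 = 5
E[X] = (1/2)·41/4 + (1/2)·5 = 61/8

61/8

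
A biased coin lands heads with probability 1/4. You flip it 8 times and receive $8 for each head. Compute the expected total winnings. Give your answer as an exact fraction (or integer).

E[#heads] = 8·1/4 = 2 (linearity over flips).
E[winnings] = 8·2 = 16.

$16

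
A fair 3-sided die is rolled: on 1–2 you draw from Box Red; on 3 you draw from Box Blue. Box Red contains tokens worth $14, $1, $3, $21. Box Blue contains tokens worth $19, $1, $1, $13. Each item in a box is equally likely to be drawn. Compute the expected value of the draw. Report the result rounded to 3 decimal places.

$9.333

E[X | Box Red] = (14 + 1 + 3 + 21)/4 = 39/4
E[X | Box Blue] = (19 + 1 + 1 + 13)/4 = 17/2
E[X] = (2/3)·39/4 + (1/3)·17/2 = 28/3 ≈ 9.333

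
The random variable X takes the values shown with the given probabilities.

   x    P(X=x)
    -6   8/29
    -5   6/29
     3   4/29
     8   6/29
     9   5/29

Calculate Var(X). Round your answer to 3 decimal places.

42.685

E[X] = (8/29)·(-6) + (6/29)·(-5) + (4/29)·3 + (6/29)·8 + (5/29)·9 = 27/29
E[X²] = (8/29)·36 + (6/29)·25 + (4/29)·9 + (6/29)·64 + (5/29)·81 = 1263/29
Var(X) = 1263/29 − (27/29)² = 35898/841 ≈ 42.685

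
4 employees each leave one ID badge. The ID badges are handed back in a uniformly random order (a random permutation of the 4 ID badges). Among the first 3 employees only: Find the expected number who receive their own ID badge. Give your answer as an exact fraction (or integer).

3/4

Let Xᵢ = 1 if person i gets their own ID badge. For each i, P(Xᵢ=1) = 1/4.
By linearity of expectation, E[X₁+…+X_3] = 3·(1/4) = 3/4.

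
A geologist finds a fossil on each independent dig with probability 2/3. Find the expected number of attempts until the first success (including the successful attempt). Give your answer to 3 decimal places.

1.500

For a geometric distribution, E[trials] = 1/p = 1/(2/3) = 3/2.
≈ 1.500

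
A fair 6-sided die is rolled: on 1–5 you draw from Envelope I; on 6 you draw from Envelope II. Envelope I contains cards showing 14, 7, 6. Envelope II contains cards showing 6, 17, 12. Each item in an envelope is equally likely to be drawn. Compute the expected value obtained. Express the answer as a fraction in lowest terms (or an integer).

85/9

E[X | Envelope I] = (14 + 7 + 6)/3 = 9
E[X | Envelope II] = (6 + 17 + 12)/3 = 35/3
E[X] = (5/6)·9 + (1/6)·35/3 = 85/9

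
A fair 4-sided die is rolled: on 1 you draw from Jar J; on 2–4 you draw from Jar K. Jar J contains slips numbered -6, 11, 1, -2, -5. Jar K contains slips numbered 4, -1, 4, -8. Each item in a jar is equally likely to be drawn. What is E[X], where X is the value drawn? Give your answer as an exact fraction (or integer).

-19/80

E[X | Jar J] = (-6 + 11 + 1 − 2 − 5)/5 = -1/5
E[X | Jar K] = (4 − 1 + 4 − 8)/4 = -1/4
E[X] = (1/4)·(-1/5) + (3/4)·(-1/4) = -19/80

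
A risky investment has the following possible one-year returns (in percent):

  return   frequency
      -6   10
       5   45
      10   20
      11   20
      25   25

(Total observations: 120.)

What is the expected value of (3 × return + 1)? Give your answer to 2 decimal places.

Total = 120, so P(return=-6) = 10/120, etc.
E[3x+1] = (1/12)·(-17) + (3/8)·16 + (1/6)·31 + (1/6)·34 + (5/24)·76
     = 125/4 ≈ 31.25

31.25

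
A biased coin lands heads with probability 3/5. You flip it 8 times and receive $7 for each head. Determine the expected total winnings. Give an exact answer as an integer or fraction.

E[#heads] = 8·3/5 = 24/5 (linearity over flips).
E[winnings] = 7·24/5 = 168/5.

168/5 dollars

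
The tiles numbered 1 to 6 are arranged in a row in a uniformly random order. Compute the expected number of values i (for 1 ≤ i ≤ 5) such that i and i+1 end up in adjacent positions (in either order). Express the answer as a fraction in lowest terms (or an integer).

For each i ∈ {1,…,5}, let Xᵢ = 1 if i and i+1 are adjacent. P(Xᵢ=1) = 2·(6−1)!/6! = 2/6.
By linearity, E[ΣXᵢ] = (5)·(2/6) = 5/3.

5/3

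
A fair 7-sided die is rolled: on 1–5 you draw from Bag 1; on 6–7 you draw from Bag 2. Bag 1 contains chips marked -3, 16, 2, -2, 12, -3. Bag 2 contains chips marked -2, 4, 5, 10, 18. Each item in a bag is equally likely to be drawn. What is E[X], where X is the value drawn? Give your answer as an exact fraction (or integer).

E[X | Bag 1] = (-3 + 16 + 2 − 2 + 12 − 3)/6 = 11/3
E[X | Bag 2] = (-2 + 4 + 5 + 10 + 18)/5 = 7
E[X] = (5/7)·11/3 + (2/7)·7 = 97/21

97/21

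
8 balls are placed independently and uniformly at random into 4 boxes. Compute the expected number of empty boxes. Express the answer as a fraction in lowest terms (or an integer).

Let Xⱼ=1 if box j is empty. P(Xⱼ=1) = ((4-1)/4)^8 = 6561/65536.
By linearity, E[#empty] = 4·6561/65536 = 6561/16384.

6561/16384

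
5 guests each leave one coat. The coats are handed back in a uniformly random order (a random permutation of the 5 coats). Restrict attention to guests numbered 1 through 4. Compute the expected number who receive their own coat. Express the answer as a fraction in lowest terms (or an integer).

Let Xᵢ = 1 if person i gets their own coat. For each i, P(Xᵢ=1) = 1/5.
By linearity of expectation, E[X₁+…+X_4] = 4·(1/5) = 4/5.

4/5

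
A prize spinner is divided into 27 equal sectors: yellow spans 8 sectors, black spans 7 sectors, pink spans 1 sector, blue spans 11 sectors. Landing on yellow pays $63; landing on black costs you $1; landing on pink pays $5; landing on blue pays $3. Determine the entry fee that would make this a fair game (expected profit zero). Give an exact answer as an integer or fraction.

535/27 dollars

E[payout] = (8/27)·63 + (7/27)·(-1) + (1/27)·5 + (11/27)·3 = 535/27
Fair fee = E[payout] = 535/27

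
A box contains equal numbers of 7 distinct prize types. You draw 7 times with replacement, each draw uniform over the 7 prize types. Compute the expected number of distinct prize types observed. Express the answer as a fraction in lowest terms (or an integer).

Let Xⱼ=1 if type j appears at least once. P(Xⱼ=1) = 1 − ((7−1)/7)^7 = 543607/823543.
E[#distinct] = 7·543607/823543 = 543607/117649.

543607/117649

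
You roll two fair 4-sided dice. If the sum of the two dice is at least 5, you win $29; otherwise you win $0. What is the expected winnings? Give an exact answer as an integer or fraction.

E[payout] = (3/8)·0 + (5/8)·29 = 145/8

145/8 dollars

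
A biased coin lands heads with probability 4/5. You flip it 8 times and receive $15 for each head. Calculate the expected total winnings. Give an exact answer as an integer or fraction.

$96

E[#heads] = 8·4/5 = 32/5 (linearity over flips).
E[winnings] = 15·32/5 = 96.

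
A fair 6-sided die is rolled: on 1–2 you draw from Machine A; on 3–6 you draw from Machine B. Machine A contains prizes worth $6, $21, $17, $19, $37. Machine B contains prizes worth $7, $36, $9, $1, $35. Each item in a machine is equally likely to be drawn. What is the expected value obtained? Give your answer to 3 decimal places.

E[X | Machine A] = (6 + 21 + 17 + 19 + 37)/5 = 20
E[X | Machine B] = (7 + 36 + 9 + 1 + 35)/5 = 88/5
E[X] = (1/3)·20 + (2/3)·88/5 = 92/5 ≈ 18.400

$18.400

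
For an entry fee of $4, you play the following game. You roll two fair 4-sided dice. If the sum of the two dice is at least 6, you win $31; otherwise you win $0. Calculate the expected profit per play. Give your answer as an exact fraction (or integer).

61/8 dollars

E[payout] = (5/8)·0 + (3/8)·31 = 93/8
Expected profit = 93/8 − 4 = 61/8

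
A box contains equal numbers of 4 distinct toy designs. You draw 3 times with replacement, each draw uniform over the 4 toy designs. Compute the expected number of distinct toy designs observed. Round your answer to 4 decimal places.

Let Xⱼ=1 if type j appears at least once. P(Xⱼ=1) = 1 − ((4−1)/4)^3 = 37/64.
E[#distinct] = 4·37/64 = 37/16.
≈ 2.3125

2.3125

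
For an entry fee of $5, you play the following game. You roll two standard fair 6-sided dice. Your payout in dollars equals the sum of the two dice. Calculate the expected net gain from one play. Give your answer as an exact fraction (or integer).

Distribution of the sum of the two dice: 2 w.p. 1/36, 3 w.p. 1/18, 4 w.p. 1/12, 5 w.p. 1/9, 6 w.p. 5/36, 7 w.p. 1/6, …
E[payout] = (1/36)·2 + (1/18)·3 + (1/12)·4 + (1/9)·5 + (5/36)·6 + (1/6)·7 + (5/36)·8 + (1/9)·9 + (1/12)·10 + (1/18)·11 + (1/36)·12 = 7
Expected profit = 7 − 5 = 2

$2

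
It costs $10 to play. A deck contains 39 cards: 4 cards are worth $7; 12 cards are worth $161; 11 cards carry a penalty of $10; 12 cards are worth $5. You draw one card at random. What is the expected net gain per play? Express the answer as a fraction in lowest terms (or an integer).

E[payout] = (4/39)·7 + (12/39)·161 + (11/39)·(-10) + (12/39)·5 = 1910/39
Expected profit = 1910/39 − 10 = 1520/39

1520/39 dollars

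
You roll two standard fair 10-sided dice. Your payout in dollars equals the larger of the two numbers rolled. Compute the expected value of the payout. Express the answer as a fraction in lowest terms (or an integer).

Distribution of the larger of the two numbers rolled: 1 w.p. 1/100, 2 w.p. 3/100, 3 w.p. 1/20, 4 w.p. 7/100, 5 w.p. 9/100, 6 w.p. 11/100, …
E[payout] = (1/100)·1 + (3/100)·2 + (1/20)·3 + (7/100)·4 + (9/100)·5 + (11/100)·6 + (13/100)·7 + (3/20)·8 + (17/100)·9 + (19/100)·10 = 143/20

143/20 dollars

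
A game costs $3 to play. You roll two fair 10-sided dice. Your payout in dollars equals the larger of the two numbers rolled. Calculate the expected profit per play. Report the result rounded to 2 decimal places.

Distribution of the larger of the two numbers rolled: 1 w.p. 1/100, 2 w.p. 3/100, 3 w.p. 1/20, 4 w.p. 7/100, 5 w.p. 9/100, 6 w.p. 11/100, …
E[payout] = (1/100)·1 + (3/100)·2 + (1/20)·3 + (7/100)·4 + (9/100)·5 + (11/100)·6 + (13/100)·7 + (3/20)·8 + (17/100)·9 + (19/100)·10 = 143/20
Expected profit = 143/20 − 3 = 83/20 ≈ $4.15

$4.15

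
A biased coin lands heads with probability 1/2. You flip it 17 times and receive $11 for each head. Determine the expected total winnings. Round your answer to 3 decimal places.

E[#heads] = 17·1/2 = 17/2 (linearity over flips).
E[winnings] = 11·17/2 = 187/2.
≈ 93.500

$93.500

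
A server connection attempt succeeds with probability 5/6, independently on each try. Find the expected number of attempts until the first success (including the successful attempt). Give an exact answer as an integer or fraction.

6/5

For a geometric distribution, E[trials] = 1/p = 1/(5/6) = 6/5.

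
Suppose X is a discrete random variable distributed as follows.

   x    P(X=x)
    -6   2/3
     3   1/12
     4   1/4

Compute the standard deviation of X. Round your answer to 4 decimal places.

E[X] = -11/4, E[X²] = 115/4
Var(X) = E[X²] − (E[X])² = 115/4 − 121/16 = 339/16
SD(X) = √(339/16) ≈ 4.6030

4.6030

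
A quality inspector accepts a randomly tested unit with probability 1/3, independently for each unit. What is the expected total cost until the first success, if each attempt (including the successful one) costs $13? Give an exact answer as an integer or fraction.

E[#attempts] = 1/p = 3; E[cost] = 13·3 = 39.

$39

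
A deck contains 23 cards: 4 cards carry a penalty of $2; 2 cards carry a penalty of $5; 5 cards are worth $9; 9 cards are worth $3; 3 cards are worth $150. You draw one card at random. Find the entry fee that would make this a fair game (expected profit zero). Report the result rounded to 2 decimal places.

E[payout] = (4/23)·(-2) + (2/23)·(-5) + (5/23)·9 + (9/23)·3 + (3/23)·150 = 504/23
Fair fee = E[payout] = 504/23 ≈ $21.91

$21.91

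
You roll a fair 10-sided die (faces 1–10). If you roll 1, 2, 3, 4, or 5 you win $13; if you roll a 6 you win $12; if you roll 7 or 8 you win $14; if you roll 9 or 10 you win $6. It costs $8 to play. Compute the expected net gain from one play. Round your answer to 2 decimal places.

E[payout] = (1/5)·6 + (1/10)·12 + (1/2)·13 + (1/5)·14 = 117/10
Expected profit = 117/10 − 8 = 37/10 ≈ $3.70

$3.70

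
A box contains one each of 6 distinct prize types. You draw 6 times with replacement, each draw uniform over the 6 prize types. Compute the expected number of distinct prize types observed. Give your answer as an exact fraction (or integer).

Let Xⱼ=1 if type j appears at least once. P(Xⱼ=1) = 1 − ((6−1)/6)^6 = 31031/46656.
E[#distinct] = 6·31031/46656 = 31031/7776.

31031/7776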